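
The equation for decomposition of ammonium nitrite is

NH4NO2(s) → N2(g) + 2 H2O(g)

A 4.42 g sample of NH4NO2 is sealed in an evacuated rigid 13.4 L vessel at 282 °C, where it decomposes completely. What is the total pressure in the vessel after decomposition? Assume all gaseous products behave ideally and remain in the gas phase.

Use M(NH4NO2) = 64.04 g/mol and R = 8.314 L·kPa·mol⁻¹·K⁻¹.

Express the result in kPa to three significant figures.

n(NH4NO2) = 4.42 / 64.04 = 0.06902 mol
n(gas produced) = (3/1) × 0.06902 = 0.2071 mol
P = nRT/V = 0.2071 × 8.314 × 555.15 / 13.4 = 71.33 kPa

71.3 kPa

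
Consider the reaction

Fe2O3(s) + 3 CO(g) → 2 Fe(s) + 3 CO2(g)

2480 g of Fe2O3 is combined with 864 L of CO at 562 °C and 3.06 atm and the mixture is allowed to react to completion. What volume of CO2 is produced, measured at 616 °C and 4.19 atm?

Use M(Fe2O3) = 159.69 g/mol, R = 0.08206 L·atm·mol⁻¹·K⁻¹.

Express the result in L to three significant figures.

n(Fe2O3) = 2480 / 159.69 = 15.53 mol
n(CO) = PV/RT = (3.06 × 864) / (0.08206 × 835.15) = 38.58 mol
For 15.53 mol Fe2O3, stoichiometry requires (3/1) × 15.53 = 46.59 mol CO; 38.58 mol is available, so CO is limiting.
n(CO2) = (3/3) × 38.58 = 38.58 mol
V(CO2) = nRT/P = 38.58 × 0.08206 × 889.15 / 4.19 = 671.8 L

672 L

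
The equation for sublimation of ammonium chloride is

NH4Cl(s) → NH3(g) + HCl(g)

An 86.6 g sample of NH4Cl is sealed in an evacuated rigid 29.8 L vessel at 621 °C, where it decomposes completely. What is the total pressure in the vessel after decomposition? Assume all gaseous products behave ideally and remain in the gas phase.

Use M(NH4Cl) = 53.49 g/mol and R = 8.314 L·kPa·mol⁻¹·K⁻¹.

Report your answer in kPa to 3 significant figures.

808 kPa

n(NH4Cl) = 86.6 / 53.49 = 1.619 mol
n(gas produced) = (2/1) × 1.619 = 3.238 mol
P = nRT/V = 3.238 × 8.314 × 894.15 / 29.8 = 807.8 kPa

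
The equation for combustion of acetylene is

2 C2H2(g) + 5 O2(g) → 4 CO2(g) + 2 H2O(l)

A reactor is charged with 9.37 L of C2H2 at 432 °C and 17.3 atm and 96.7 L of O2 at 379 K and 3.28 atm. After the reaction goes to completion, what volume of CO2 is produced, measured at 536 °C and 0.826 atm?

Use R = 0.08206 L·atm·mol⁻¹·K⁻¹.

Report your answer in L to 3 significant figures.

n(C2H2) = PV/RT = (17.3 × 9.37) / (0.08206 × 705.15) = 2.801 mol
n(O2) = PV/RT = (3.28 × 96.7) / (0.08206 × 379) = 10.20 mol
For 2.801 mol C2H2, stoichiometry requires (5/2) × 2.801 = 7.003 mol O2; 10.20 mol is available, so C2H2 is limiting.
n(CO2) = (4/2) × 2.801 = 5.602 mol
V(CO2) = nRT/P = 5.602 × 0.08206 × 809.15 / 0.826 = 450.3 L

450 L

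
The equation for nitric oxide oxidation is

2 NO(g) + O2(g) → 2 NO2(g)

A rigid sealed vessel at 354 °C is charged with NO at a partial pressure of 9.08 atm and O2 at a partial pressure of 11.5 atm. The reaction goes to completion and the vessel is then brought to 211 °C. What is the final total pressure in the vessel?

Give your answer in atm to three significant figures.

Because the vessel is rigid and T is held at 354 °C, work the stoichiometry in partial pressures (P_i = n_iRT/V).
P(O2) required for 9.08 atm of NO = (1/2) × 9.08 = 4.540 atm; available 11.5 atm, so NO is limiting.
P(O2) remaining = 11.5 − (1/2) × 9.08 = 6.960 atm
P(gaseous products) = (2)/2 × 9.08 = 9.080 atm
P_total at 354 °C = 6.960 + 9.080 = 16.04 atm
Scaling to 211 °C: P = 16.04 × 484.15/627.15 = 12.38 atm

12.4 atm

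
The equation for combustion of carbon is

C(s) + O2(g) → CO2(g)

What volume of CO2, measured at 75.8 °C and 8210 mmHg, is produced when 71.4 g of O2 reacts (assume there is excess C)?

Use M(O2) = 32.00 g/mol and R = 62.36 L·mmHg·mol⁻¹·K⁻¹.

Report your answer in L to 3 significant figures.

n(O2) = 71.40 / 32.00 = 2.231 mol
n(CO2) = (1/1) × 2.231 = 2.231 mol
V = nRT/P = 2.231 × 62.36 × 348.95 / 8210 = 5.913 L

5.91 L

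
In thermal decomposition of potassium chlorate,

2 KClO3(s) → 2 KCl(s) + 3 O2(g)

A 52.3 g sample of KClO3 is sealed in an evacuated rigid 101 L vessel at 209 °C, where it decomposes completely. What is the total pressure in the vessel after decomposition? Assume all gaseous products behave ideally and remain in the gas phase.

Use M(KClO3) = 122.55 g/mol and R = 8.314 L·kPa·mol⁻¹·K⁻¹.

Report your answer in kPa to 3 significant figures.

n(KClO3) = 52.3 / 122.55 = 0.4268 mol
n(gas produced) = (3/2) × 0.4268 = 0.6402 mol
P = nRT/V = 0.6402 × 8.314 × 482.15 / 101 = 25.41 kPa

25.4 kPa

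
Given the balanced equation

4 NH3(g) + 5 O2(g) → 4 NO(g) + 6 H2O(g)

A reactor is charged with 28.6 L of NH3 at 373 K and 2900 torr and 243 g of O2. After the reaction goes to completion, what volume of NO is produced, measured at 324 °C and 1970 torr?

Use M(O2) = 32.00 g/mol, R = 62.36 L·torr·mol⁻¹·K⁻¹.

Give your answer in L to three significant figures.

n(NH3) = PV/RT = (2900 × 28.6) / (62.36 × 373) = 3.566 mol
n(O2) = 243 / 32.00 = 7.594 mol
For 3.566 mol NH3, stoichiometry requires (5/4) × 3.566 = 4.457 mol O2; 7.594 mol is available, so NH3 is limiting.
n(NO) = (4/4) × 3.566 = 3.566 mol
V(NO) = nRT/P = 3.566 × 62.36 × 597.15 / 1970 = 67.41 L

67.4 L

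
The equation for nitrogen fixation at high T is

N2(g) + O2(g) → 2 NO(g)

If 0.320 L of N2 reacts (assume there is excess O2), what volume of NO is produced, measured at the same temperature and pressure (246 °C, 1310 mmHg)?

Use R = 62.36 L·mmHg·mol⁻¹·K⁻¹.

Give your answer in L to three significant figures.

At constant T and P, gas volumes are in the mole ratio: V(NO) = (2/1) × 0.320 = 0.6400 L

0.640 L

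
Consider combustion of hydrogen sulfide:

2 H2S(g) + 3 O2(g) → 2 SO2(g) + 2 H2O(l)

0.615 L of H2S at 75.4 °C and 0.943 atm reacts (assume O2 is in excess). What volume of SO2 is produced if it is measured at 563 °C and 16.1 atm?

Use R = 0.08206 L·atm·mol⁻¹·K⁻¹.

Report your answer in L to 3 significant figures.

0.0864 L

n(H2S) = PV/RT = (0.943 × 0.615) / (0.08206 × 348.55) = 0.02028 mol
n(SO2) = (2/2) × 0.02028 = 0.02028 mol
V = nRT/P = 0.02028 × 0.08206 × 836.15 / 16.1 = 0.08643 L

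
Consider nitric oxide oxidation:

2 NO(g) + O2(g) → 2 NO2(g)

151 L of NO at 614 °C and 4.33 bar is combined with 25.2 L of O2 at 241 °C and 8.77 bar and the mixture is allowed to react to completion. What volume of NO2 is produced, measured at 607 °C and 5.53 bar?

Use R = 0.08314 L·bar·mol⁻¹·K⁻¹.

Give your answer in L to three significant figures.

117 L

n(NO) = PV/RT = (4.33 × 151) / (0.08314 × 887.15) = 8.865 mol
n(O2) = PV/RT = (8.77 × 25.2) / (0.08314 × 514.15) = 5.170 mol
For 8.865 mol NO, stoichiometry requires (1/2) × 8.865 = 4.433 mol O2; 5.170 mol is available, so NO is limiting.
n(NO2) = (2/2) × 8.865 = 8.865 mol
V(NO2) = nRT/P = 8.865 × 0.08314 × 880.15 / 5.53 = 117.3 L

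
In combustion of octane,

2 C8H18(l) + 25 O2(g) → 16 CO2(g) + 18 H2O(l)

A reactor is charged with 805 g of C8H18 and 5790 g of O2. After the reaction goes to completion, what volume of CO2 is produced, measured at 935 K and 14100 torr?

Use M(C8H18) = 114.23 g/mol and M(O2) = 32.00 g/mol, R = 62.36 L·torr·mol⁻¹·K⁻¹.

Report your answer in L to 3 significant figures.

233 L

n(C8H18) = 805 / 114.23 = 7.047 mol
n(O2) = 5790 / 32.00 = 180.9 mol
For 7.047 mol C8H18, stoichiometry requires (25/2) × 7.047 = 88.09 mol O2; 180.9 mol is available, so C8H18 is limiting.
n(CO2) = (16/2) × 7.047 = 56.38 mol
V(CO2) = nRT/P = 56.38 × 62.36 × 935 / 14100 = 233.1 L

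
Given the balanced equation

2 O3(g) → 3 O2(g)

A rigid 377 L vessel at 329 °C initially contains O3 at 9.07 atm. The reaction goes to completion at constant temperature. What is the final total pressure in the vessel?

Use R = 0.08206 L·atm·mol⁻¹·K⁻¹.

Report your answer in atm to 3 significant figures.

13.6 atm

Since T and V are fixed, P_final/P_initial = n_final/n_initial = 3/2.
P_final = (3/2) × 9.07 = 13.61 atm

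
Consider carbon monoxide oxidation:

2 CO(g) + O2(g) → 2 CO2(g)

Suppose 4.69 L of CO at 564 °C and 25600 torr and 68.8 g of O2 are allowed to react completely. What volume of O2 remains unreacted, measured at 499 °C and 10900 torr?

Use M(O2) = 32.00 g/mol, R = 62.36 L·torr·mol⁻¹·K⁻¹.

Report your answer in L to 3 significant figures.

4.42 L

n(CO) = PV/RT = (25600 × 4.69) / (62.36 × 837.15) = 2.300 mol
n(O2) = 68.8 / 32.00 = 2.150 mol
For 2.300 mol CO, stoichiometry requires (1/2) × 2.300 = 1.150 mol O2; 2.150 mol is available, so CO is limiting.
n(O2) consumed = (1/2) × 2.300 = 1.150 mol; remaining = 2.150 − 1.150 = 1.000 mol
V(O2) = nRT/P = 1.000 × 62.36 × 772.15 / 10900 = 4.418 L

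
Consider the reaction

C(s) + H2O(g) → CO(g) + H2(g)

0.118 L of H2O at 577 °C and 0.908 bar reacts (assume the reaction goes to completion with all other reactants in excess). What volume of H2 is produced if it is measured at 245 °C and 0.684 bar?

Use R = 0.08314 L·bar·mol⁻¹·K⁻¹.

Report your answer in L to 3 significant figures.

n(H2O) = PV/RT = (0.908 × 0.118) / (0.08314 × 850.15) = 0.001516 mol
n(H2) = (1/1) × 0.001516 = 0.001516 mol
V = nRT/P = 0.001516 × 0.08314 × 518.15 / 0.684 = 0.09548 L

0.0955 L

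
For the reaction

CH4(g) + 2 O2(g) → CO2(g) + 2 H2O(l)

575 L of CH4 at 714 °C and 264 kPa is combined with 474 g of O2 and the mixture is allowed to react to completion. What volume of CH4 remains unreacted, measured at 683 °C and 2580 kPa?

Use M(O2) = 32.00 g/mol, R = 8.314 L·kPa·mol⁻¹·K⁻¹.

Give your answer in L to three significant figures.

n(CH4) = PV/RT = (264 × 575) / (8.314 × 987.15) = 18.50 mol
n(O2) = 474 / 32.00 = 14.81 mol
For 18.50 mol CH4, stoichiometry requires (2/1) × 18.50 = 37.00 mol O2; 14.81 mol is available, so O2 is limiting.
n(CH4) consumed = (1/2) × 14.81 = 7.405 mol; remaining = 18.50 − 7.405 = 11.09 mol
V(CH4) = nRT/P = 11.09 × 8.314 × 956.15 / 2580 = 34.17 L

34.2 L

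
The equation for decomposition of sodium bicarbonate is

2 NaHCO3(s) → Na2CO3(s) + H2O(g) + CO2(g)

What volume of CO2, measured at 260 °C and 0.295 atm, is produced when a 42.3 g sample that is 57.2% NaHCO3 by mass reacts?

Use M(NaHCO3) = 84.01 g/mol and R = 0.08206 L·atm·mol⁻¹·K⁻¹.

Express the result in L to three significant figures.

mass of NaHCO3 = 42.3 × 57.2/100 = 24.20 g
n(NaHCO3) = 24.20 / 84.01 = 0.2881 mol
n(CO2) = (1/2) × 0.2881 = 0.1441 mol
V = nRT/P = 0.1441 × 0.08206 × 533.15 / 0.295 = 21.37 L

21.4 L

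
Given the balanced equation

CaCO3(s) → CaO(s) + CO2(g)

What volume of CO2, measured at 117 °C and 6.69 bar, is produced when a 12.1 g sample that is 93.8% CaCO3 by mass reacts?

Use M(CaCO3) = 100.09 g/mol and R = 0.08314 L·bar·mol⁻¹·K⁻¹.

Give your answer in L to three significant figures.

mass of CaCO3 = 12.1 × 93.8/100 = 11.35 g
n(CaCO3) = 11.35 / 100.09 = 0.1134 mol
n(CO2) = (1/1) × 0.1134 = 0.1134 mol
V = nRT/P = 0.1134 × 0.08314 × 390.15 / 6.69 = 0.5498 L

0.550 L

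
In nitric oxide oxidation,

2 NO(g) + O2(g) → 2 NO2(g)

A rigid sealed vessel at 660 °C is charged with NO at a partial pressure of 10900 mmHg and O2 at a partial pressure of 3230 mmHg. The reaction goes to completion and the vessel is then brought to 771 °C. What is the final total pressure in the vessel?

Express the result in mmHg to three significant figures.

12200 mmHg

Because the vessel is rigid and T is held at 660 °C, work the stoichiometry in partial pressures (P_i = n_iRT/V).
P(O2) required for 10900 mmHg of NO = (1/2) × 10900 = 5450 mmHg; available 3230 mmHg, so O2 is limiting.
P(NO) remaining = 10900 − (2/1) × 3230 = 4440 mmHg
P(gaseous products) = (2)/1 × 3230 = 6460 mmHg
P_total at 660 °C = 4440 + 6460 = 10900 mmHg
Scaling to 771 °C: P = 10900 × 1044.15/933.15 = 12200 mmHg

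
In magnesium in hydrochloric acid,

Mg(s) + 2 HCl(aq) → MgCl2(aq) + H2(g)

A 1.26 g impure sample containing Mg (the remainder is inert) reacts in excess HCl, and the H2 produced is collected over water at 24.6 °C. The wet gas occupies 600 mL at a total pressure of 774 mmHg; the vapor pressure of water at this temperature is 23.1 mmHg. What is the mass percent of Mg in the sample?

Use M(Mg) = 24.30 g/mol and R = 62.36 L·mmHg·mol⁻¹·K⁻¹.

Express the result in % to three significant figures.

P(H2) = 774 − 23.1 = 750.9 mmHg
n(H2) = PV/RT = (750.9 × 0.6000) / (62.36 × 297.75) = 0.02426 mol
n(Mg) = (1/1) × 0.02426 = 0.02426 mol
m(Mg) = 0.02426 × 24.30 = 0.5895 g
%Mg = 0.5895 / 1.26 × 100 = 46.79%

46.8 %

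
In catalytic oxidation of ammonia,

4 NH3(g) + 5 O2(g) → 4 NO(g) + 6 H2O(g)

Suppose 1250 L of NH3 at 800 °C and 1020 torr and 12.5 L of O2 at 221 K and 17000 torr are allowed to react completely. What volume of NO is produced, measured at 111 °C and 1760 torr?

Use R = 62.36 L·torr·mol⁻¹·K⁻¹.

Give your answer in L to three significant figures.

n(NH3) = PV/RT = (1020 × 1250) / (62.36 × 1073.15) = 19.05 mol
n(O2) = PV/RT = (17000 × 12.5) / (62.36 × 221) = 15.42 mol
For 19.05 mol NH3, stoichiometry requires (5/4) × 19.05 = 23.81 mol O2; 15.42 mol is available, so O2 is limiting.
n(NO) = (4/5) × 15.42 = 12.34 mol
V(NO) = nRT/P = 12.34 × 62.36 × 384.15 / 1760 = 168.0 L

168 L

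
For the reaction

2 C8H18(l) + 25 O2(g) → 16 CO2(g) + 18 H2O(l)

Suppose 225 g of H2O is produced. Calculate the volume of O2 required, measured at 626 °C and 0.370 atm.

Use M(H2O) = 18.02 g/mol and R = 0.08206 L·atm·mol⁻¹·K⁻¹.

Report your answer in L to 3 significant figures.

3460 L

n(H2O) = 225.0 / 18.02 = 12.49 mol
n(O2) = (25/18) × 12.49 = 17.35 mol
V = nRT/P = 17.35 × 0.08206 × 899.15 / 0.370 = 3460 L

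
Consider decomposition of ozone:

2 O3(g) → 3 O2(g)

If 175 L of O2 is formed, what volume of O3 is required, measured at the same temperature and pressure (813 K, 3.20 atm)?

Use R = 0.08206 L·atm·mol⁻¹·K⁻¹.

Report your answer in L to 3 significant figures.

117 L

At constant T and P, gas volumes are in the mole ratio: V(O3) = (2/3) × 175 = 116.7 L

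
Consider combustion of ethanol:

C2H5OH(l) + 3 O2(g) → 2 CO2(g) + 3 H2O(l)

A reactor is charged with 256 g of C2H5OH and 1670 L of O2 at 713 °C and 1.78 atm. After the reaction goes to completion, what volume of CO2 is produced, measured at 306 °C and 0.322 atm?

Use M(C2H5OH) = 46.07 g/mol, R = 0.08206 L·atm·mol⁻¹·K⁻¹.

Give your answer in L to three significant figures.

1640 L

n(C2H5OH) = 256 / 46.07 = 5.557 mol
n(O2) = PV/RT = (1.78 × 1670) / (0.08206 × 986.15) = 36.73 mol
For 5.557 mol C2H5OH, stoichiometry requires (3/1) × 5.557 = 16.67 mol O2; 36.73 mol is available, so C2H5OH is limiting.
n(CO2) = (2/1) × 5.557 = 11.11 mol
V(CO2) = nRT/P = 11.11 × 0.08206 × 579.15 / 0.322 = 1640 L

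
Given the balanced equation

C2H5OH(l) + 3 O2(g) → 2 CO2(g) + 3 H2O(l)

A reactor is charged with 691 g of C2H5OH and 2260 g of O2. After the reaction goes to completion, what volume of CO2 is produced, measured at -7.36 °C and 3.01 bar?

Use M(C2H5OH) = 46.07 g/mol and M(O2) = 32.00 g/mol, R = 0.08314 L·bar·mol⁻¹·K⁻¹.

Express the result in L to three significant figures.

n(C2H5OH) = 691 / 46.07 = 15.00 mol
n(O2) = 2260 / 32.00 = 70.62 mol
For 15.00 mol C2H5OH, stoichiometry requires (3/1) × 15.00 = 45.00 mol O2; 70.62 mol is available, so C2H5OH is limiting.
n(CO2) = (2/1) × 15.00 = 30.00 mol
V(CO2) = nRT/P = 30.00 × 0.08314 × 265.79 / 3.01 = 220.2 L

220 L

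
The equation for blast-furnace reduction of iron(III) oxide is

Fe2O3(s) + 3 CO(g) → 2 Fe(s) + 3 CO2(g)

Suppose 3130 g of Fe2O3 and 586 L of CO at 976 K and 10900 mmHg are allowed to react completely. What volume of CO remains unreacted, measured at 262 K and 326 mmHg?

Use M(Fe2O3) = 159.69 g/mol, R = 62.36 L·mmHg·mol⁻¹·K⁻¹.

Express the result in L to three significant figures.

2310 L

n(Fe2O3) = 3130 / 159.69 = 19.60 mol
n(CO) = PV/RT = (10900 × 586) / (62.36 × 976) = 104.9 mol
For 19.60 mol Fe2O3, stoichiometry requires (3/1) × 19.60 = 58.80 mol CO; 104.9 mol is available, so Fe2O3 is limiting.
n(CO) consumed = (3/1) × 19.60 = 58.80 mol; remaining = 104.9 − 58.80 = 46.10 mol
V(CO) = nRT/P = 46.10 × 62.36 × 262 / 326 = 2310 L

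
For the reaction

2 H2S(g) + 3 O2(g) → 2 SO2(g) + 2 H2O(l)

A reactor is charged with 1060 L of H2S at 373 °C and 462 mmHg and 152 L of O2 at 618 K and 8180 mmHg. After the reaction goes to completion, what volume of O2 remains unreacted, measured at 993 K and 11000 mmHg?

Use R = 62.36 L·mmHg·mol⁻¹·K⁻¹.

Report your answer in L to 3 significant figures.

n(H2S) = PV/RT = (462 × 1060) / (62.36 × 646.15) = 12.15 mol
n(O2) = PV/RT = (8180 × 152) / (62.36 × 618) = 32.26 mol
For 12.15 mol H2S, stoichiometry requires (3/2) × 12.15 = 18.23 mol O2; 32.26 mol is available, so H2S is limiting.
n(O2) consumed = (3/2) × 12.15 = 18.23 mol; remaining = 32.26 − 18.23 = 14.03 mol
V(O2) = nRT/P = 14.03 × 62.36 × 993 / 11000 = 78.98 L

79.0 L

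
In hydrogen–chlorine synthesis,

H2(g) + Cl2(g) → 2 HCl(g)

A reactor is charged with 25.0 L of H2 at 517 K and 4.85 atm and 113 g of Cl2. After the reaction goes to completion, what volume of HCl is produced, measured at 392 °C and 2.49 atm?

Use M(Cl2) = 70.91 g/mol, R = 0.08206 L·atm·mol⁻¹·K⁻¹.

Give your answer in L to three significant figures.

69.9 L

n(H2) = PV/RT = (4.85 × 25.0) / (0.08206 × 517) = 2.858 mol
n(Cl2) = 113 / 70.91 = 1.594 mol
For 2.858 mol H2, stoichiometry requires (1/1) × 2.858 = 2.858 mol Cl2; 1.594 mol is available, so Cl2 is limiting.
n(HCl) = (2/1) × 1.594 = 3.188 mol
V(HCl) = nRT/P = 3.188 × 0.08206 × 665.15 / 2.49 = 69.88 L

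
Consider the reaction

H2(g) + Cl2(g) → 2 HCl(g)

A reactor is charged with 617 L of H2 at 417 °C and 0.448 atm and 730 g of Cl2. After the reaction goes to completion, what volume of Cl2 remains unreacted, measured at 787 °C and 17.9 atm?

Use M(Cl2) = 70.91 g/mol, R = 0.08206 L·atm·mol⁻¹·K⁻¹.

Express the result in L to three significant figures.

26.3 L

n(H2) = PV/RT = (0.448 × 617) / (0.08206 × 690.15) = 4.881 mol
n(Cl2) = 730 / 70.91 = 10.29 mol
For 4.881 mol H2, stoichiometry requires (1/1) × 4.881 = 4.881 mol Cl2; 10.29 mol is available, so H2 is limiting.
n(Cl2) consumed = (1/1) × 4.881 = 4.881 mol; remaining = 10.29 − 4.881 = 5.409 mol
V(Cl2) = nRT/P = 5.409 × 0.08206 × 1060.15 / 17.9 = 26.29 L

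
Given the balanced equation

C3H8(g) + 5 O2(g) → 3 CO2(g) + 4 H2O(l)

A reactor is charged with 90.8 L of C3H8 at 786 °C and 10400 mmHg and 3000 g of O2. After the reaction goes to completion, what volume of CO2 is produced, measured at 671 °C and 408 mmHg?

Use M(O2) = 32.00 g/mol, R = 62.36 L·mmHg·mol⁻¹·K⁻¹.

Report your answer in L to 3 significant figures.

n(C3H8) = PV/RT = (10400 × 90.8) / (62.36 × 1059.15) = 14.30 mol
n(O2) = 3000 / 32.00 = 93.75 mol
For 14.30 mol C3H8, stoichiometry requires (5/1) × 14.30 = 71.50 mol O2; 93.75 mol is available, so C3H8 is limiting.
n(CO2) = (3/1) × 14.30 = 42.90 mol
V(CO2) = nRT/P = 42.90 × 62.36 × 944.15 / 408 = 6191 L

6190 L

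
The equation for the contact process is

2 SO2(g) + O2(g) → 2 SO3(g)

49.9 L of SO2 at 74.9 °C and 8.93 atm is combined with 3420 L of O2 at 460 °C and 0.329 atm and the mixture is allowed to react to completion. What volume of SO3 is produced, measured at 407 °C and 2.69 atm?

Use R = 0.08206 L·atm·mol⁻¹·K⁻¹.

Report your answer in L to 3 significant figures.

324 L

n(SO2) = PV/RT = (8.93 × 49.9) / (0.08206 × 348.05) = 15.60 mol
n(O2) = PV/RT = (0.329 × 3420) / (0.08206 × 733.15) = 18.70 mol
For 15.60 mol SO2, stoichiometry requires (1/2) × 15.60 = 7.800 mol O2; 18.70 mol is available, so SO2 is limiting.
n(SO3) = (2/2) × 15.60 = 15.60 mol
V(SO3) = nRT/P = 15.60 × 0.08206 × 680.15 / 2.69 = 323.7 L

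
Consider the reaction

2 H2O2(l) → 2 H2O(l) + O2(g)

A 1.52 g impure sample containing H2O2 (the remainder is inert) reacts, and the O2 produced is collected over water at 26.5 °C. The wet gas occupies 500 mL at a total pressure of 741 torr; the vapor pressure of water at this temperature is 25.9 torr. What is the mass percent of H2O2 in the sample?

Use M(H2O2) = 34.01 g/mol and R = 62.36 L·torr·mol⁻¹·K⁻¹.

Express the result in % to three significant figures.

P(O2) = 741 − 25.9 = 715.1 torr
n(O2) = PV/RT = (715.1 × 0.5000) / (62.36 × 299.65) = 0.01913 mol
n(H2O2) = (2/1) × 0.01913 = 0.03826 mol
m(H2O2) = 0.03826 × 34.01 = 1.301 g
%H2O2 = 1.301 / 1.52 × 100 = 85.59%

85.6 %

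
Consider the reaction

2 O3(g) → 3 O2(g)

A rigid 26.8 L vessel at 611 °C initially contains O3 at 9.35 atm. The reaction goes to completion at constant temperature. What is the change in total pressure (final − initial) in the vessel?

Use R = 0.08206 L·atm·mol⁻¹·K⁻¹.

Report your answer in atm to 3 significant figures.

Rigid vessel, constant T ⇒ P scales with total gas moles (2 → 3).
P_final = (3/2) × 9.35 = 14.02 atm; ΔP = 14.02 − 9.35 = 4.670 atm

4.67 atm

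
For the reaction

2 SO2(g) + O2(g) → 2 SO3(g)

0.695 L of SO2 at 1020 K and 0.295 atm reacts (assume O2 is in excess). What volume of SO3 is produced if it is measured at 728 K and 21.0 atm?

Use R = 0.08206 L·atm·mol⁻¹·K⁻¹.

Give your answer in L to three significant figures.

n(SO2) = PV/RT = (0.295 × 0.695) / (0.08206 × 1020) = 0.002449 mol
n(SO3) = (2/2) × 0.002449 = 0.002449 mol
V = nRT/P = 0.002449 × 0.08206 × 728 / 21.0 = 0.006967 L

0.00697 L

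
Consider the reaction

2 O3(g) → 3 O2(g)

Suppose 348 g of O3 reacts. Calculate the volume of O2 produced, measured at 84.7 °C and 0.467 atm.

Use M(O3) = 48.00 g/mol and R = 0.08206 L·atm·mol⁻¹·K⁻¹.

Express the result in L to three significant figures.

n(O3) = 348.0 / 48.00 = 7.250 mol
n(O2) = (3/2) × 7.250 = 10.88 mol
V = nRT/P = 10.88 × 0.08206 × 357.85 / 0.467 = 684.1 L

684 L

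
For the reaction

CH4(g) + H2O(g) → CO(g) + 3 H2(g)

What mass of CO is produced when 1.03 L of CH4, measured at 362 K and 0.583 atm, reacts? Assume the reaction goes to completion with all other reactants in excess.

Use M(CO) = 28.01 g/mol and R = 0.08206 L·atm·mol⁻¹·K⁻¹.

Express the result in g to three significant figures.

n(CH4) = PV/RT = (0.583 × 1.03) / (0.08206 × 362) = 0.02021 mol
n(CO) = (1/1) × 0.02021 = 0.02021 mol
m(CO) = 0.02021 × 28.01 = 0.5661 g

0.566 g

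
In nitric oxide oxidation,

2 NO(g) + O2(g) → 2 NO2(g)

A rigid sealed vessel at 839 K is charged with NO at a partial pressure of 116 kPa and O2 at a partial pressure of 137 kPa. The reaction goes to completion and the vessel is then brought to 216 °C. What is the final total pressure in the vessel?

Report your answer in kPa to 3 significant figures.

With V and T fixed, P_i ∝ n_i, so the mole ratios apply directly to partial pressures at 839 K.
P(O2) required for 116 kPa of NO = (1/2) × 116 = 58.00 kPa; available 137 kPa, so NO is limiting.
P(O2) remaining = 137 − (1/2) × 116 = 79.00 kPa
P(gaseous products) = (2)/2 × 116 = 116.0 kPa
P_total at 839 K = 79.00 + 116.0 = 195.0 kPa
Scaling to 216 °C: P = 195.0 × 489.15/839 = 113.7 kPa

114 kPa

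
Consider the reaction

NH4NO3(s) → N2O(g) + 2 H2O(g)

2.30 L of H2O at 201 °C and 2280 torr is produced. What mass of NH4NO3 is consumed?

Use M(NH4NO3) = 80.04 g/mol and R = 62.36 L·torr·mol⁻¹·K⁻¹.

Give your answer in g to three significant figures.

7.10 g

n(H2O) = PV/RT = (2280 × 2.30) / (62.36 × 474.15) = 0.1774 mol
n(NH4NO3) = (1/2) × 0.1774 = 0.08870 mol
m(NH4NO3) = 0.08870 × 80.04 = 7.100 g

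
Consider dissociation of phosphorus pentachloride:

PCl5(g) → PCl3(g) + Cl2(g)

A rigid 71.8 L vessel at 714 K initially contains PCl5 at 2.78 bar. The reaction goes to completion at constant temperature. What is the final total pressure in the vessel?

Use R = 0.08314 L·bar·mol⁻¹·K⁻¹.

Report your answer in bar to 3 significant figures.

Rigid vessel, constant T ⇒ P scales with total gas moles (1 → 2).
P_final = (2/1) × 2.78 = 5.560 bar

5.56 bar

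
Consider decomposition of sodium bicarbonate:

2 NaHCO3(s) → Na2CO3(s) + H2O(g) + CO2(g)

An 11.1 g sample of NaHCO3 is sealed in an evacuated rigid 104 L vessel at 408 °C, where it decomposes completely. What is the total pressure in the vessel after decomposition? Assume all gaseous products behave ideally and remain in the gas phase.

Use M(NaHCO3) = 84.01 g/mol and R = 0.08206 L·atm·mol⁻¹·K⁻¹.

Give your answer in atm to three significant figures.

n(NaHCO3) = 11.1 / 84.01 = 0.1321 mol
n(gas produced) = (2/2) × 0.1321 = 0.1321 mol
P = nRT/V = 0.1321 × 0.08206 × 681.15 / 104 = 0.07100 atm

0.0710 atm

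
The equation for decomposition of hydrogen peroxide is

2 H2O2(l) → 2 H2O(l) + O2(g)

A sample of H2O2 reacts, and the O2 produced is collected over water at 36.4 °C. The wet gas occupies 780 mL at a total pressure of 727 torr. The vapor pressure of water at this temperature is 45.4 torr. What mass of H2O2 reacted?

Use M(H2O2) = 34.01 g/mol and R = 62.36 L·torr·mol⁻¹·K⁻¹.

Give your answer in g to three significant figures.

1.87 g

P(O2) = 727 − 45.4 = 681.6 torr
n(O2) = PV/RT = (681.6 × 0.7800) / (62.36 × 309.55) = 0.02754 mol
n(H2O2) = (2/1) × 0.02754 = 0.05508 mol
m(H2O2) = 0.05508 × 34.01 = 1.873 g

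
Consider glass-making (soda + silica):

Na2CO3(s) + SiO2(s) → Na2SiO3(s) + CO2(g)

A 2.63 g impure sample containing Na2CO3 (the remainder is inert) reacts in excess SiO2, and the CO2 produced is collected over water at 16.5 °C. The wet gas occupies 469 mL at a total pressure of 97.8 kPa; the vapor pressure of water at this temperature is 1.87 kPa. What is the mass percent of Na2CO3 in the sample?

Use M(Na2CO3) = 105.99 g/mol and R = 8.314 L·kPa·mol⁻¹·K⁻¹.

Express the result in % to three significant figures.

75.3 %

P(CO2) = 97.8 − 1.87 = 95.93 kPa
n(CO2) = PV/RT = (95.93 × 0.4690) / (8.314 × 289.65) = 0.01868 mol
n(Na2CO3) = (1/1) × 0.01868 = 0.01868 mol
m(Na2CO3) = 0.01868 × 105.99 = 1.980 g
%Na2CO3 = 1.980 / 2.63 × 100 = 75.29%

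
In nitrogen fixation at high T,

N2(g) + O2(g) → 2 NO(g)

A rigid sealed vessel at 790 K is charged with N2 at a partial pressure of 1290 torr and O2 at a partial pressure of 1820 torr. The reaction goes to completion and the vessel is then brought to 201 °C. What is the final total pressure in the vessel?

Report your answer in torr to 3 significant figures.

Because the vessel is rigid and T is held at 790 K, work the stoichiometry in partial pressures (P_i = n_iRT/V).
P(O2) required for 1290 torr of N2 = (1/1) × 1290 = 1290 torr; available 1820 torr, so N2 is limiting.
P(O2) remaining = 1820 − (1/1) × 1290 = 530.0 torr
P(gaseous products) = (2)/1 × 1290 = 2580 torr
P_total at 790 K = 530.0 + 2580 = 3110 torr
Scaling to 201 °C: P = 3110 × 474.15/790 = 1867 torr

1870 torr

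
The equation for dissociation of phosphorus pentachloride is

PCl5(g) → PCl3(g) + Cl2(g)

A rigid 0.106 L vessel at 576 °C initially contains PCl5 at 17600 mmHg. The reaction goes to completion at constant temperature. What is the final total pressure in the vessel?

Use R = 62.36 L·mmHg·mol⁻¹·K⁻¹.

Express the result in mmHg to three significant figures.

35200 mmHg

Since T and V are fixed, P_final/P_initial = n_final/n_initial = 2/1.
P_final = (2/1) × 17600 = 35200 mmHg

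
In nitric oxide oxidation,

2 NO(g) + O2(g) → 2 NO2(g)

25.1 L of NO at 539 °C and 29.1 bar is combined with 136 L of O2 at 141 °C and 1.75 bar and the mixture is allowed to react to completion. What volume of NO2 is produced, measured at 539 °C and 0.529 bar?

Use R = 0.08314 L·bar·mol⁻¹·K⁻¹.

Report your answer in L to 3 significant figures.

1380 L

n(NO) = PV/RT = (29.1 × 25.1) / (0.08314 × 812.15) = 10.82 mol
n(O2) = PV/RT = (1.75 × 136) / (0.08314 × 414.15) = 6.912 mol
For 10.82 mol NO, stoichiometry requires (1/2) × 10.82 = 5.410 mol O2; 6.912 mol is available, so NO is limiting.
n(NO2) = (2/2) × 10.82 = 10.82 mol
V(NO2) = nRT/P = 10.82 × 0.08314 × 812.15 / 0.529 = 1381 L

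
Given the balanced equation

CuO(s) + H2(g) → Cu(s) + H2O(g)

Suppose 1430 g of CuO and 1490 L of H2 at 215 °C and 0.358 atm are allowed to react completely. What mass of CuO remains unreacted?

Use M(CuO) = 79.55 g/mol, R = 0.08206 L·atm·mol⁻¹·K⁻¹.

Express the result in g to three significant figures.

n(CuO) = 1430 / 79.55 = 17.98 mol
n(H2) = PV/RT = (0.358 × 1490) / (0.08206 × 488.15) = 13.32 mol
For 17.98 mol CuO, stoichiometry requires (1/1) × 17.98 = 17.98 mol H2; 13.32 mol is available, so H2 is limiting.
n(CuO) consumed = (1/1) × 13.32 = 13.32 mol; remaining = 17.98 − 13.32 = 4.660 mol
m(CuO) = 4.660 × 79.55 = 370.7 g

371 g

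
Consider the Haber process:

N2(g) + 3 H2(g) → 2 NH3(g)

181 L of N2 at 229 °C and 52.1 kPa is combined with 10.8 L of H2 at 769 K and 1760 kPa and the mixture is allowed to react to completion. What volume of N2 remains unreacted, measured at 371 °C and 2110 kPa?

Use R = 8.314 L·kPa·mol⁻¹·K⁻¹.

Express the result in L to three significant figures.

3.22 L

n(N2) = PV/RT = (52.1 × 181) / (8.314 × 502.15) = 2.259 mol
n(H2) = PV/RT = (1760 × 10.8) / (8.314 × 769) = 2.973 mol
For 2.259 mol N2, stoichiometry requires (3/1) × 2.259 = 6.777 mol H2; 2.973 mol is available, so H2 is limiting.
n(N2) consumed = (1/3) × 2.973 = 0.9910 mol; remaining = 2.259 − 0.9910 = 1.268 mol
V(N2) = nRT/P = 1.268 × 8.314 × 644.15 / 2110 = 3.218 L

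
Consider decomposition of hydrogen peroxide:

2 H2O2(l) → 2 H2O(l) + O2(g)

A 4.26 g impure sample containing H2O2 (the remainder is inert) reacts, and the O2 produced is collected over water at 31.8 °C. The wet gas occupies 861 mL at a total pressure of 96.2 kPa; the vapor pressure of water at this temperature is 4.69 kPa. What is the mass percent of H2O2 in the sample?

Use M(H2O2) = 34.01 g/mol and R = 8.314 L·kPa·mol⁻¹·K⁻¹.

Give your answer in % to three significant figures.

49.6 %

P(O2) = 96.2 − 4.69 = 91.51 kPa
n(O2) = PV/RT = (91.51 × 0.8610) / (8.314 × 304.95) = 0.03108 mol
n(H2O2) = (2/1) × 0.03108 = 0.06216 mol
m(H2O2) = 0.06216 × 34.01 = 2.114 g
%H2O2 = 2.114 / 4.26 × 100 = 49.62%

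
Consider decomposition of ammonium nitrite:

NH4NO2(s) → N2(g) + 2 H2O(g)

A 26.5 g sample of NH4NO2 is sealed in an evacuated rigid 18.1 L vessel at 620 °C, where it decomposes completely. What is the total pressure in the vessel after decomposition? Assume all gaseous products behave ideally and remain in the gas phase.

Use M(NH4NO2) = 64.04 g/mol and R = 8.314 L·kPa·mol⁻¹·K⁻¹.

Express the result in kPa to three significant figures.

509 kPa

n(NH4NO2) = 26.5 / 64.04 = 0.4138 mol
n(gas produced) = (3/1) × 0.4138 = 1.241 mol
P = nRT/V = 1.241 × 8.314 × 893.15 / 18.1 = 509.1 kPa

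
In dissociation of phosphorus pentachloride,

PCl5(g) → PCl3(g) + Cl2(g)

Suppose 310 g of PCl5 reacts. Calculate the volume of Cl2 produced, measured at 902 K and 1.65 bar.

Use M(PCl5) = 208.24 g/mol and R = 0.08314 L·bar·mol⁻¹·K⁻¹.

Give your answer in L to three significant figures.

67.7 L

n(PCl5) = 310.0 / 208.24 = 1.489 mol
n(Cl2) = (1/1) × 1.489 = 1.489 mol
V = nRT/P = 1.489 × 0.08314 × 902 / 1.65 = 67.67 L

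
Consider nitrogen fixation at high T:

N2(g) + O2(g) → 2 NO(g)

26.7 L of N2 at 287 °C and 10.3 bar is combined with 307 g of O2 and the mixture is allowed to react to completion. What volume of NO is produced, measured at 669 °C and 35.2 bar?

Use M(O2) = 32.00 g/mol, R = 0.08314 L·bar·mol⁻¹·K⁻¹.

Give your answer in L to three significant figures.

n(N2) = PV/RT = (10.3 × 26.7) / (0.08314 × 560.15) = 5.905 mol
n(O2) = 307 / 32.00 = 9.594 mol
For 5.905 mol N2, stoichiometry requires (1/1) × 5.905 = 5.905 mol O2; 9.594 mol is available, so N2 is limiting.
n(NO) = (2/1) × 5.905 = 11.81 mol
V(NO) = nRT/P = 11.81 × 0.08314 × 942.15 / 35.2 = 26.28 L

26.3 L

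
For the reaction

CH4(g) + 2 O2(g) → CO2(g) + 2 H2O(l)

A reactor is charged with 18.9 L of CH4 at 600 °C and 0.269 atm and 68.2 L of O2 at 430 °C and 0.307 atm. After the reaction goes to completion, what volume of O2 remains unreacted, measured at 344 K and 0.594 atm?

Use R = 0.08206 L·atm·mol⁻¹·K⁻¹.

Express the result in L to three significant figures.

n(CH4) = PV/RT = (0.269 × 18.9) / (0.08206 × 873.15) = 0.07096 mol
n(O2) = PV/RT = (0.307 × 68.2) / (0.08206 × 703.15) = 0.3629 mol
For 0.07096 mol CH4, stoichiometry requires (2/1) × 0.07096 = 0.1419 mol O2; 0.3629 mol is available, so CH4 is limiting.
n(O2) consumed = (2/1) × 0.07096 = 0.1419 mol; remaining = 0.3629 − 0.1419 = 0.2210 mol
V(O2) = nRT/P = 0.2210 × 0.08206 × 344 / 0.594 = 10.50 L

10.5 L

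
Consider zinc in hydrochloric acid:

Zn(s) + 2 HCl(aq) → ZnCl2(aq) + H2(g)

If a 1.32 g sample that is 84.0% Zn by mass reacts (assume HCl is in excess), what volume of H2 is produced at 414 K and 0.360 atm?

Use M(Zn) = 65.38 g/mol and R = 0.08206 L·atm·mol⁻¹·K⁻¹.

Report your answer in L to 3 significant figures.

1.60 L

mass of Zn = 1.32 × 84.0/100 = 1.109 g
n(Zn) = 1.109 / 65.38 = 0.01696 mol
n(H2) = (1/1) × 0.01696 = 0.01696 mol
V = nRT/P = 0.01696 × 0.08206 × 414 / 0.360 = 1.600 L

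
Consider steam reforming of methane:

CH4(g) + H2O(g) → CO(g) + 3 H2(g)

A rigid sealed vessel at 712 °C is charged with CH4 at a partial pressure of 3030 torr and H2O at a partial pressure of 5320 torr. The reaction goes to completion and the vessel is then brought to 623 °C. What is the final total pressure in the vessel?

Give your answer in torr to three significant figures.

13100 torr

With V and T fixed, P_i ∝ n_i, so the mole ratios apply directly to partial pressures at 712 °C.
P(H2O) required for 3030 torr of CH4 = (1/1) × 3030 = 3030 torr; available 5320 torr, so CH4 is limiting.
P(H2O) remaining = 5320 − (1/1) × 3030 = 2290 torr
P(gaseous products) = (1+3)/1 × 3030 = 12120 torr
P_total at 712 °C = 2290 + 12120 = 14410 torr
Scaling to 623 °C: P = 14410 × 896.15/985.15 = 13110 torr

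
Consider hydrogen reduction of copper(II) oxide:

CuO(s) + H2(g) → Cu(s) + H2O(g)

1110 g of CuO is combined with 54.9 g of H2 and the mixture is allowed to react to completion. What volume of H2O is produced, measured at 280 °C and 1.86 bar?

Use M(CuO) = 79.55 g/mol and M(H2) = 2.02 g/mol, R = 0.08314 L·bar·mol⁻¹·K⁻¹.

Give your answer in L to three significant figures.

n(CuO) = 1110 / 79.55 = 13.95 mol
n(H2) = 54.9 / 2.02 = 27.18 mol
For 13.95 mol CuO, stoichiometry requires (1/1) × 13.95 = 13.95 mol H2; 27.18 mol is available, so CuO is limiting.
n(H2O) = (1/1) × 13.95 = 13.95 mol
V(H2O) = nRT/P = 13.95 × 0.08314 × 553.15 / 1.86 = 344.9 L

345 L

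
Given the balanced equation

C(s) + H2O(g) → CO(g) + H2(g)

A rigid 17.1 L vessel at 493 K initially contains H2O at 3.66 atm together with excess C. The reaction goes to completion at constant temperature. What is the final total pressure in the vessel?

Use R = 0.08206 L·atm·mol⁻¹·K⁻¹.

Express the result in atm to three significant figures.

At constant T and V, P ∝ n(gas): 1 mol gas → 2 mol gas.
P_final = (2/1) × 3.66 = 7.320 atm

7.32 atm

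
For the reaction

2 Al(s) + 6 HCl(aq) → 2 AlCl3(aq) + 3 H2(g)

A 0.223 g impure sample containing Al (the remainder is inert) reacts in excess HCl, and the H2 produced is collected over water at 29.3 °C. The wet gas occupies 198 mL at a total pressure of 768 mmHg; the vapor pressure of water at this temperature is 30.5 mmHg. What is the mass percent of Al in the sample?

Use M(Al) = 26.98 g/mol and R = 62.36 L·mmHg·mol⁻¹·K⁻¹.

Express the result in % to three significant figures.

P(H2) = 768 − 30.5 = 737.5 mmHg
n(H2) = PV/RT = (737.5 × 0.1980) / (62.36 × 302.45) = 0.007742 mol
n(Al) = (2/3) × 0.007742 = 0.005161 mol
m(Al) = 0.005161 × 26.98 = 0.1392 g
%Al = 0.1392 / 0.223 × 100 = 62.42%

62.4 %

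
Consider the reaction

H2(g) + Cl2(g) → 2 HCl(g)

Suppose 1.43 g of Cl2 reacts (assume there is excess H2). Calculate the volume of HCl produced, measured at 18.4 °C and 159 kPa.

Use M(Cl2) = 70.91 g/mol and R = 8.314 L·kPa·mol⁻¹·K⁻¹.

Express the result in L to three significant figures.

0.615 L

n(Cl2) = 1.430 / 70.91 = 0.02017 mol
n(HCl) = (2/1) × 0.02017 = 0.04034 mol
V = nRT/P = 0.04034 × 8.314 × 291.55 / 159 = 0.6150 L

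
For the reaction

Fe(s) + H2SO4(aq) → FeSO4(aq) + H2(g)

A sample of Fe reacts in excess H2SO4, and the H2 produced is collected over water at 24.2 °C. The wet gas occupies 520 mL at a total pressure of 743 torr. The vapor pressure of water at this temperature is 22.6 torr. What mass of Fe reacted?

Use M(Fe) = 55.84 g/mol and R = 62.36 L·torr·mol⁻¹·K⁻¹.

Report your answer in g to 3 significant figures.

P(H2) = 743 − 22.6 = 720.4 torr
n(H2) = PV/RT = (720.4 × 0.5200) / (62.36 × 297.35) = 0.02020 mol
n(Fe) = (1/1) × 0.02020 = 0.02020 mol
m(Fe) = 0.02020 × 55.84 = 1.128 g

1.13 g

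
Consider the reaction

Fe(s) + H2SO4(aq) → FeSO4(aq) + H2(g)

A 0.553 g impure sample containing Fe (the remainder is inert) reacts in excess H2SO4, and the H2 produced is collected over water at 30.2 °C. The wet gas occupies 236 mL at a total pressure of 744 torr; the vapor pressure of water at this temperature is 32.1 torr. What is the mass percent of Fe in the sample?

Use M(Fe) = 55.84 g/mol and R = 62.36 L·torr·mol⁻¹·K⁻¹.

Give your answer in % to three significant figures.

89.7 %

P(H2) = 744 − 32.1 = 711.9 torr
n(H2) = PV/RT = (711.9 × 0.2360) / (62.36 × 303.35) = 0.008881 mol
n(Fe) = (1/1) × 0.008881 = 0.008881 mol
m(Fe) = 0.008881 × 55.84 = 0.4959 g
%Fe = 0.4959 / 0.553 × 100 = 89.67%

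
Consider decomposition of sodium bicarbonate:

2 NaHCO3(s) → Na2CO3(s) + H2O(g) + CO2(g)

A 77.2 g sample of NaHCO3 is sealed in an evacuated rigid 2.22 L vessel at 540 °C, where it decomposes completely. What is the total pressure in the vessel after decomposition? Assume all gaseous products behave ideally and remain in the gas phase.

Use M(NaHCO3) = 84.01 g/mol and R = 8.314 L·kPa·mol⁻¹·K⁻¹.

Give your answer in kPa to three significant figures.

2800 kPa

n(NaHCO3) = 77.2 / 84.01 = 0.9189 mol
n(gas produced) = (2/2) × 0.9189 = 0.9189 mol
P = nRT/V = 0.9189 × 8.314 × 813.15 / 2.22 = 2798 kPa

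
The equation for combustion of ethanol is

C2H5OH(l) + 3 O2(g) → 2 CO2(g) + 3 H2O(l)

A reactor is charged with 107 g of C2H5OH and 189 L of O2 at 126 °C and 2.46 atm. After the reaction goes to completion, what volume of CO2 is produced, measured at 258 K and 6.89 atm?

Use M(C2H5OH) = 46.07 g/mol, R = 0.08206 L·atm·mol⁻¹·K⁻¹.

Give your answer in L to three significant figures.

n(C2H5OH) = 107 / 46.07 = 2.323 mol
n(O2) = PV/RT = (2.46 × 189) / (0.08206 × 399.15) = 14.19 mol
For 2.323 mol C2H5OH, stoichiometry requires (3/1) × 2.323 = 6.969 mol O2; 14.19 mol is available, so C2H5OH is limiting.
n(CO2) = (2/1) × 2.323 = 4.646 mol
V(CO2) = nRT/P = 4.646 × 0.08206 × 258 / 6.89 = 14.28 L

14.3 L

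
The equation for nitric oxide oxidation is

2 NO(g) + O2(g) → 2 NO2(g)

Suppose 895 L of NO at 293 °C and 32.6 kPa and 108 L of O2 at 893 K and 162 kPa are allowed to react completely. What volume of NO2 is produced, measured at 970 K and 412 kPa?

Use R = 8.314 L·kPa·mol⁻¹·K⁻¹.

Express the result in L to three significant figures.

n(NO) = PV/RT = (32.6 × 895) / (8.314 × 566.15) = 6.199 mol
n(O2) = PV/RT = (162 × 108) / (8.314 × 893) = 2.357 mol
For 6.199 mol NO, stoichiometry requires (1/2) × 6.199 = 3.099 mol O2; 2.357 mol is available, so O2 is limiting.
n(NO2) = (2/1) × 2.357 = 4.714 mol
V(NO2) = nRT/P = 4.714 × 8.314 × 970 / 412 = 92.27 L

92.3 L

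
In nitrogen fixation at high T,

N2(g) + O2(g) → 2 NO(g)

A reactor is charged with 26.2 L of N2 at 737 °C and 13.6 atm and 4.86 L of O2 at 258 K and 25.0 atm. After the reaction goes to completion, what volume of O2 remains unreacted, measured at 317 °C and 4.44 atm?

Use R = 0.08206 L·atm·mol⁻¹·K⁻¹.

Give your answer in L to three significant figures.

n(N2) = PV/RT = (13.6 × 26.2) / (0.08206 × 1010.15) = 4.299 mol
n(O2) = PV/RT = (25.0 × 4.86) / (0.08206 × 258) = 5.739 mol
For 4.299 mol N2, stoichiometry requires (1/1) × 4.299 = 4.299 mol O2; 5.739 mol is available, so N2 is limiting.
n(O2) consumed = (1/1) × 4.299 = 4.299 mol; remaining = 5.739 − 4.299 = 1.440 mol
V(O2) = nRT/P = 1.440 × 0.08206 × 590.15 / 4.44 = 15.71 L

15.7 L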